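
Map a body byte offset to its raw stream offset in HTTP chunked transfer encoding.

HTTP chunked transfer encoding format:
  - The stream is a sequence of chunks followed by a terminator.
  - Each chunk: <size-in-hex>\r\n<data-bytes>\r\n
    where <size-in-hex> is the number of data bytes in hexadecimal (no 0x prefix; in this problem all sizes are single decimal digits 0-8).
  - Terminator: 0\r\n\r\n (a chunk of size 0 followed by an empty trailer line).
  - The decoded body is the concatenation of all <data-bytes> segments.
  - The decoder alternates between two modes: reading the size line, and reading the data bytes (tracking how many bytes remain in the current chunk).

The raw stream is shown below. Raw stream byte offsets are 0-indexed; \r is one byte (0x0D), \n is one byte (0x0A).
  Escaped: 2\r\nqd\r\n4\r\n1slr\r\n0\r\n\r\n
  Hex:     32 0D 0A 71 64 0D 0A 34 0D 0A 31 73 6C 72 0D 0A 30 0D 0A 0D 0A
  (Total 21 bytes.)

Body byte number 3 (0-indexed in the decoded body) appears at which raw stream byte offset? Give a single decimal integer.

Answer: 11

Derivation:
Chunk 1: stream[0..1]='2' size=0x2=2, data at stream[3..5]='qd' -> body[0..2], body so far='qd'
Chunk 2: stream[7..8]='4' size=0x4=4, data at stream[10..14]='1slr' -> body[2..6], body so far='qd1slr'
Chunk 3: stream[16..17]='0' size=0 (terminator). Final body='qd1slr' (6 bytes)
Body byte 3 at stream offset 11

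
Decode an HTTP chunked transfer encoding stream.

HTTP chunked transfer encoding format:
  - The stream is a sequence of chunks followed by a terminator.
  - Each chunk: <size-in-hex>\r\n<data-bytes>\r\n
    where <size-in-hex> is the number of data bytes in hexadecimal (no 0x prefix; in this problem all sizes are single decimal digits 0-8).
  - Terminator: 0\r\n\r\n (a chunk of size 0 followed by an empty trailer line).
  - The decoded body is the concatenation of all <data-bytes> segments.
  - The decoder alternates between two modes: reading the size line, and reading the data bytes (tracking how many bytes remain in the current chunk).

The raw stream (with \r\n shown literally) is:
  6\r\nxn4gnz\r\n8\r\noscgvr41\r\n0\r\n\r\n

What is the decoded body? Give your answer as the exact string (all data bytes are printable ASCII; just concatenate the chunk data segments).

Answer: xn4gnzoscgvr41

Derivation:
Chunk 1: stream[0..1]='6' size=0x6=6, data at stream[3..9]='xn4gnz' -> body[0..6], body so far='xn4gnz'
Chunk 2: stream[11..12]='8' size=0x8=8, data at stream[14..22]='oscgvr41' -> body[6..14], body so far='xn4gnzoscgvr41'
Chunk 3: stream[24..25]='0' size=0 (terminator). Final body='xn4gnzoscgvr41' (14 bytes)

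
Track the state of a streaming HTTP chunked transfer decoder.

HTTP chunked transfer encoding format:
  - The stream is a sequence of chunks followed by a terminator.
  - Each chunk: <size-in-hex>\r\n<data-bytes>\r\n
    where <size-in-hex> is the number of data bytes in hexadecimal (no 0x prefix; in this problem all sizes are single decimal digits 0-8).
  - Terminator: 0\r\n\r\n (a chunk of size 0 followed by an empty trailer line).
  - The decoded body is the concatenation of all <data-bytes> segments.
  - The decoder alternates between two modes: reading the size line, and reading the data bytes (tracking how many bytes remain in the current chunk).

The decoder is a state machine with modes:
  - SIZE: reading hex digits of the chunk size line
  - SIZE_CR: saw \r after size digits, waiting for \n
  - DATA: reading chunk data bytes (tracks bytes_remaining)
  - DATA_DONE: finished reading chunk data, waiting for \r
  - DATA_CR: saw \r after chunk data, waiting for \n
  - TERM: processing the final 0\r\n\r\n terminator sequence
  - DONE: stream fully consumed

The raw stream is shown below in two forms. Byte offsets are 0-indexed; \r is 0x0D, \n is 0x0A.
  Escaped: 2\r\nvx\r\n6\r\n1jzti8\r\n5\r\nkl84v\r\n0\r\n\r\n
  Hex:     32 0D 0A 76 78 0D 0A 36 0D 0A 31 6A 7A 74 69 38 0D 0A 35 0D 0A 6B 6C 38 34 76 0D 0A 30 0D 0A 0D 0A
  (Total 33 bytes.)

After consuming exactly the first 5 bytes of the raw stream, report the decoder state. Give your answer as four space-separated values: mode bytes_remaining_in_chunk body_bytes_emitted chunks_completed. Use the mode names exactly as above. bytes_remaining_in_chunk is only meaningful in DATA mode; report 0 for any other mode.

Answer: DATA_DONE 0 2 0

Derivation:
Byte 0 = '2': mode=SIZE remaining=0 emitted=0 chunks_done=0
Byte 1 = 0x0D: mode=SIZE_CR remaining=0 emitted=0 chunks_done=0
Byte 2 = 0x0A: mode=DATA remaining=2 emitted=0 chunks_done=0
Byte 3 = 'v': mode=DATA remaining=1 emitted=1 chunks_done=0
Byte 4 = 'x': mode=DATA_DONE remaining=0 emitted=2 chunks_done=0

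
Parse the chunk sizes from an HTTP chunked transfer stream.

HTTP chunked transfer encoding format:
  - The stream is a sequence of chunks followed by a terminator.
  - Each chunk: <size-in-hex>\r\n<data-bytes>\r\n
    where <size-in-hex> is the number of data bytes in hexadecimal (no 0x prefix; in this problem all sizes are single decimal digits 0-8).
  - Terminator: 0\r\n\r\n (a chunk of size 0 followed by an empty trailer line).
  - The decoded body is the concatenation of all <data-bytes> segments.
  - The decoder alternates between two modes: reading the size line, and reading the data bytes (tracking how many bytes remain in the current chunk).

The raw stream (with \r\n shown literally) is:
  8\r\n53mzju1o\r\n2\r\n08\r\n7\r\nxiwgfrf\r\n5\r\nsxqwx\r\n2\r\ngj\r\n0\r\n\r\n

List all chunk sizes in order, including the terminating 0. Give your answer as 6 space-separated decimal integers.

Answer: 8 2 7 5 2 0

Derivation:
Chunk 1: stream[0..1]='8' size=0x8=8, data at stream[3..11]='53mzju1o' -> body[0..8], body so far='53mzju1o'
Chunk 2: stream[13..14]='2' size=0x2=2, data at stream[16..18]='08' -> body[8..10], body so far='53mzju1o08'
Chunk 3: stream[20..21]='7' size=0x7=7, data at stream[23..30]='xiwgfrf' -> body[10..17], body so far='53mzju1o08xiwgfrf'
Chunk 4: stream[32..33]='5' size=0x5=5, data at stream[35..40]='sxqwx' -> body[17..22], body so far='53mzju1o08xiwgfrfsxqwx'
Chunk 5: stream[42..43]='2' size=0x2=2, data at stream[45..47]='gj' -> body[22..24], body so far='53mzju1o08xiwgfrfsxqwxgj'
Chunk 6: stream[49..50]='0' size=0 (terminator). Final body='53mzju1o08xiwgfrfsxqwxgj' (24 bytes)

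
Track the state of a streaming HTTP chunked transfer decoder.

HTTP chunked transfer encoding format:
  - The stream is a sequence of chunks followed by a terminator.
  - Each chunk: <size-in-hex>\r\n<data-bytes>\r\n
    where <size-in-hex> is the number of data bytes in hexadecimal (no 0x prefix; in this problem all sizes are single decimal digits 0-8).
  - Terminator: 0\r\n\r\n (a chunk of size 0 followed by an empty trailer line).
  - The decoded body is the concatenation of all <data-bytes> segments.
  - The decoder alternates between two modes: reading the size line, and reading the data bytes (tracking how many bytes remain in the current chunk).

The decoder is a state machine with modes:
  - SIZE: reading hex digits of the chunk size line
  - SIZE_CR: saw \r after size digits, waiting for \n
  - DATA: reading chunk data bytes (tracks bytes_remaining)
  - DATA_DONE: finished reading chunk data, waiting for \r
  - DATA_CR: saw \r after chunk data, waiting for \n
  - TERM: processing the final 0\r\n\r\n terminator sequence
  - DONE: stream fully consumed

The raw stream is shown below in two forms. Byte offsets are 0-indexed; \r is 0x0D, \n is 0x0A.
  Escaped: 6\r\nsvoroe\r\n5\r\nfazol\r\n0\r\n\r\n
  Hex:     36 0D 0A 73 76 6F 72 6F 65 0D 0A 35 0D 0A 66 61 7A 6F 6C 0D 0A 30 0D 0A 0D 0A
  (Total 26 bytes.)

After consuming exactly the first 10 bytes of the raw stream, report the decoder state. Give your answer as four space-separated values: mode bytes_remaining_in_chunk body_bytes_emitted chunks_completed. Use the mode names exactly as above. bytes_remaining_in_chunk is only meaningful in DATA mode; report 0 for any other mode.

Answer: DATA_CR 0 6 0

Derivation:
Byte 0 = '6': mode=SIZE remaining=0 emitted=0 chunks_done=0
Byte 1 = 0x0D: mode=SIZE_CR remaining=0 emitted=0 chunks_done=0
Byte 2 = 0x0A: mode=DATA remaining=6 emitted=0 chunks_done=0
Byte 3 = 's': mode=DATA remaining=5 emitted=1 chunks_done=0
Byte 4 = 'v': mode=DATA remaining=4 emitted=2 chunks_done=0
Byte 5 = 'o': mode=DATA remaining=3 emitted=3 chunks_done=0
Byte 6 = 'r': mode=DATA remaining=2 emitted=4 chunks_done=0
Byte 7 = 'o': mode=DATA remaining=1 emitted=5 chunks_done=0
Byte 8 = 'e': mode=DATA_DONE remaining=0 emitted=6 chunks_done=0
Byte 9 = 0x0D: mode=DATA_CR remaining=0 emitted=6 chunks_done=0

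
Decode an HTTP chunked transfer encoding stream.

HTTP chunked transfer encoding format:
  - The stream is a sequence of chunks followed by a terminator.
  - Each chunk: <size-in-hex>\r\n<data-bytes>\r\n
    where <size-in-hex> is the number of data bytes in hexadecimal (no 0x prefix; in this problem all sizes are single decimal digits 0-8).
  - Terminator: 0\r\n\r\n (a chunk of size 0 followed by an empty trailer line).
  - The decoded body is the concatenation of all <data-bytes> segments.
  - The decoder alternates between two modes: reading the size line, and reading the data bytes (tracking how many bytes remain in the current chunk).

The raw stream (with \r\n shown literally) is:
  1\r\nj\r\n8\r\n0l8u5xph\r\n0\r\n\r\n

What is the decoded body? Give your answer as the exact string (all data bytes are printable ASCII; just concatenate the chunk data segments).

Chunk 1: stream[0..1]='1' size=0x1=1, data at stream[3..4]='j' -> body[0..1], body so far='j'
Chunk 2: stream[6..7]='8' size=0x8=8, data at stream[9..17]='0l8u5xph' -> body[1..9], body so far='j0l8u5xph'
Chunk 3: stream[19..20]='0' size=0 (terminator). Final body='j0l8u5xph' (9 bytes)

Answer: j0l8u5xph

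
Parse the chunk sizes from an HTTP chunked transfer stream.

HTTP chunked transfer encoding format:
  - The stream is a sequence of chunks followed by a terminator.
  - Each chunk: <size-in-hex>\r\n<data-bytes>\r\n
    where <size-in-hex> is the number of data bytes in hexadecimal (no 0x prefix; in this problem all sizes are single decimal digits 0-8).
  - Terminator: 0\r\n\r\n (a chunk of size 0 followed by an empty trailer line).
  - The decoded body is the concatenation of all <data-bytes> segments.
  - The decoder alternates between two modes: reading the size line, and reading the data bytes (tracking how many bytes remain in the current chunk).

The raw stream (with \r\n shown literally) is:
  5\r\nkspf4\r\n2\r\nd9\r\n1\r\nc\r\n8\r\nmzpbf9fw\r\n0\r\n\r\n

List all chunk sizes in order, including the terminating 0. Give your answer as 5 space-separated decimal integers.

Chunk 1: stream[0..1]='5' size=0x5=5, data at stream[3..8]='kspf4' -> body[0..5], body so far='kspf4'
Chunk 2: stream[10..11]='2' size=0x2=2, data at stream[13..15]='d9' -> body[5..7], body so far='kspf4d9'
Chunk 3: stream[17..18]='1' size=0x1=1, data at stream[20..21]='c' -> body[7..8], body so far='kspf4d9c'
Chunk 4: stream[23..24]='8' size=0x8=8, data at stream[26..34]='mzpbf9fw' -> body[8..16], body so far='kspf4d9cmzpbf9fw'
Chunk 5: stream[36..37]='0' size=0 (terminator). Final body='kspf4d9cmzpbf9fw' (16 bytes)

Answer: 5 2 1 8 0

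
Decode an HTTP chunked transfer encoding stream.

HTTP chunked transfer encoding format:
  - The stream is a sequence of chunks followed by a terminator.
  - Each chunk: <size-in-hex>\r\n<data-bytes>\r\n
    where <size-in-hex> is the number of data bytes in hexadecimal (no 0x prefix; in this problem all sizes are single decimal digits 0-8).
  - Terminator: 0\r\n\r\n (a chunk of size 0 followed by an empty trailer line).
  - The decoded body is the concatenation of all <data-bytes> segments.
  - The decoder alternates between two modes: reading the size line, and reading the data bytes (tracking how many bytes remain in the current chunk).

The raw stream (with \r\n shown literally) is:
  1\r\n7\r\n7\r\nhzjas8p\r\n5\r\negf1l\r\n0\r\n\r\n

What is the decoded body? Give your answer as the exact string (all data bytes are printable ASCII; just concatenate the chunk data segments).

Answer: 7hzjas8pegf1l

Derivation:
Chunk 1: stream[0..1]='1' size=0x1=1, data at stream[3..4]='7' -> body[0..1], body so far='7'
Chunk 2: stream[6..7]='7' size=0x7=7, data at stream[9..16]='hzjas8p' -> body[1..8], body so far='7hzjas8p'
Chunk 3: stream[18..19]='5' size=0x5=5, data at stream[21..26]='egf1l' -> body[8..13], body so far='7hzjas8pegf1l'
Chunk 4: stream[28..29]='0' size=0 (terminator). Final body='7hzjas8pegf1l' (13 bytes)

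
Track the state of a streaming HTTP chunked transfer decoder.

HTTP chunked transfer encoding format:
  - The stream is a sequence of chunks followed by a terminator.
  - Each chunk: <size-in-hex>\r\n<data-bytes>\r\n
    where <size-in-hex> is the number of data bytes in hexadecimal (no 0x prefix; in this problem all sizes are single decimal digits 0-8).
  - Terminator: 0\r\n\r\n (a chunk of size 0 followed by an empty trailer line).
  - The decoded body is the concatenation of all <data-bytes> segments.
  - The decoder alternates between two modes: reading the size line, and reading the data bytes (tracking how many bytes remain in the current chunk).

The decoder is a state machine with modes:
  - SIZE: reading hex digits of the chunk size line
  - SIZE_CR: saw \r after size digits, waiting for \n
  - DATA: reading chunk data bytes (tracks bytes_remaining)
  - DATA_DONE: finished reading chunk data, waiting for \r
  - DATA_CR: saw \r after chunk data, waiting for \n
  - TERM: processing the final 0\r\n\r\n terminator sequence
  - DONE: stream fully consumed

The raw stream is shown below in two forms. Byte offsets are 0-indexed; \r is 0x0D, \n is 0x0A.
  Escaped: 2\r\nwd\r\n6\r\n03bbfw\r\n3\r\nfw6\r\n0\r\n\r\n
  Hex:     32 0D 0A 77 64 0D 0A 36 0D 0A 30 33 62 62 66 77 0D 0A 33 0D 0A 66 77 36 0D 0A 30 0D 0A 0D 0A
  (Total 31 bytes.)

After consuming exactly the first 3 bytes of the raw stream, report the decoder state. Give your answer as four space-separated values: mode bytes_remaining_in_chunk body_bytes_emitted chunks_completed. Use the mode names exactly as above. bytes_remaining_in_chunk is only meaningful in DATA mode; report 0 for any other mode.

Answer: DATA 2 0 0

Derivation:
Byte 0 = '2': mode=SIZE remaining=0 emitted=0 chunks_done=0
Byte 1 = 0x0D: mode=SIZE_CR remaining=0 emitted=0 chunks_done=0
Byte 2 = 0x0A: mode=DATA remaining=2 emitted=0 chunks_done=0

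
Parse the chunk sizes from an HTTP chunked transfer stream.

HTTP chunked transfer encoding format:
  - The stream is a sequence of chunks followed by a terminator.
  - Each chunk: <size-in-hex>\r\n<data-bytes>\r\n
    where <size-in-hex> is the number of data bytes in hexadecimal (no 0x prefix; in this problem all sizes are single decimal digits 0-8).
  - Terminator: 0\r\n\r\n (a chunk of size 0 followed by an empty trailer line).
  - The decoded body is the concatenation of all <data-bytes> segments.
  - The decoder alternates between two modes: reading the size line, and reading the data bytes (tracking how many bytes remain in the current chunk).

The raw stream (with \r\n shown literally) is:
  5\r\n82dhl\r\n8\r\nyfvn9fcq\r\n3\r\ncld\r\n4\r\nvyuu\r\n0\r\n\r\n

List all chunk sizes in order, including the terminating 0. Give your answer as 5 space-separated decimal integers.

Chunk 1: stream[0..1]='5' size=0x5=5, data at stream[3..8]='82dhl' -> body[0..5], body so far='82dhl'
Chunk 2: stream[10..11]='8' size=0x8=8, data at stream[13..21]='yfvn9fcq' -> body[5..13], body so far='82dhlyfvn9fcq'
Chunk 3: stream[23..24]='3' size=0x3=3, data at stream[26..29]='cld' -> body[13..16], body so far='82dhlyfvn9fcqcld'
Chunk 4: stream[31..32]='4' size=0x4=4, data at stream[34..38]='vyuu' -> body[16..20], body so far='82dhlyfvn9fcqcldvyuu'
Chunk 5: stream[40..41]='0' size=0 (terminator). Final body='82dhlyfvn9fcqcldvyuu' (20 bytes)

Answer: 5 8 3 4 0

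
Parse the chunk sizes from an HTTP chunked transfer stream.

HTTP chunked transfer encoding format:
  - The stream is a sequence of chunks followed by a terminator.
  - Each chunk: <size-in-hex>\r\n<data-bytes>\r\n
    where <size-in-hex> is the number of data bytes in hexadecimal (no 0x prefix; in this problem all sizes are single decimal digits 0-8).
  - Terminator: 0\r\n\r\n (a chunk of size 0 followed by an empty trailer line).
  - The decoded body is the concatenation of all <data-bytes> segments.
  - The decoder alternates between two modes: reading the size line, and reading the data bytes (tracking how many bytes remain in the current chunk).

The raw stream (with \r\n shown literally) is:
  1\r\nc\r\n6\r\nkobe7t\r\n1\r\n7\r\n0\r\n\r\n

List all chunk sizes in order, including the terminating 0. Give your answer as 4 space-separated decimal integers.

Chunk 1: stream[0..1]='1' size=0x1=1, data at stream[3..4]='c' -> body[0..1], body so far='c'
Chunk 2: stream[6..7]='6' size=0x6=6, data at stream[9..15]='kobe7t' -> body[1..7], body so far='ckobe7t'
Chunk 3: stream[17..18]='1' size=0x1=1, data at stream[20..21]='7' -> body[7..8], body so far='ckobe7t7'
Chunk 4: stream[23..24]='0' size=0 (terminator). Final body='ckobe7t7' (8 bytes)

Answer: 1 6 1 0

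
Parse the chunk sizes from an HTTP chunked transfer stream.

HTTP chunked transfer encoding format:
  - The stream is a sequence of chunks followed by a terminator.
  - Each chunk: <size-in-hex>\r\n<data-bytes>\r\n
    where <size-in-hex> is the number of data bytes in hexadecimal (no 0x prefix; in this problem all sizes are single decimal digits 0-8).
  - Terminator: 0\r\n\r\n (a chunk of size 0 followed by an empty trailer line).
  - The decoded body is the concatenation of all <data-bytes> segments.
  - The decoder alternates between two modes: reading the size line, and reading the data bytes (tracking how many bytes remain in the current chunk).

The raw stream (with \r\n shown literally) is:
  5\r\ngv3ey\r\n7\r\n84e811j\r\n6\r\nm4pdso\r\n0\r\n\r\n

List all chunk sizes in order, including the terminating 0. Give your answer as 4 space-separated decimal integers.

Answer: 5 7 6 0

Derivation:
Chunk 1: stream[0..1]='5' size=0x5=5, data at stream[3..8]='gv3ey' -> body[0..5], body so far='gv3ey'
Chunk 2: stream[10..11]='7' size=0x7=7, data at stream[13..20]='84e811j' -> body[5..12], body so far='gv3ey84e811j'
Chunk 3: stream[22..23]='6' size=0x6=6, data at stream[25..31]='m4pdso' -> body[12..18], body so far='gv3ey84e811jm4pdso'
Chunk 4: stream[33..34]='0' size=0 (terminator). Final body='gv3ey84e811jm4pdso' (18 bytes)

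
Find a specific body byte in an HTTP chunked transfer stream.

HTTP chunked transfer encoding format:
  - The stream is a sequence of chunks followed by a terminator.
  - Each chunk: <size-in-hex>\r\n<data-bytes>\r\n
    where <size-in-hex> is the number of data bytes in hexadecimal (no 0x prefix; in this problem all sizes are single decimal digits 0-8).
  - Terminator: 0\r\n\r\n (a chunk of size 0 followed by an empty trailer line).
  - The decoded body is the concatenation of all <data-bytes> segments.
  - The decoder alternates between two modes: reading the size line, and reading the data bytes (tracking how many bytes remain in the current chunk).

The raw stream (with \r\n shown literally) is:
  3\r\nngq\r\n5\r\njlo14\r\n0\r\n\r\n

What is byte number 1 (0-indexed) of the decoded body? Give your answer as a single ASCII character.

Chunk 1: stream[0..1]='3' size=0x3=3, data at stream[3..6]='ngq' -> body[0..3], body so far='ngq'
Chunk 2: stream[8..9]='5' size=0x5=5, data at stream[11..16]='jlo14' -> body[3..8], body so far='ngqjlo14'
Chunk 3: stream[18..19]='0' size=0 (terminator). Final body='ngqjlo14' (8 bytes)
Body byte 1 = 'g'

Answer: g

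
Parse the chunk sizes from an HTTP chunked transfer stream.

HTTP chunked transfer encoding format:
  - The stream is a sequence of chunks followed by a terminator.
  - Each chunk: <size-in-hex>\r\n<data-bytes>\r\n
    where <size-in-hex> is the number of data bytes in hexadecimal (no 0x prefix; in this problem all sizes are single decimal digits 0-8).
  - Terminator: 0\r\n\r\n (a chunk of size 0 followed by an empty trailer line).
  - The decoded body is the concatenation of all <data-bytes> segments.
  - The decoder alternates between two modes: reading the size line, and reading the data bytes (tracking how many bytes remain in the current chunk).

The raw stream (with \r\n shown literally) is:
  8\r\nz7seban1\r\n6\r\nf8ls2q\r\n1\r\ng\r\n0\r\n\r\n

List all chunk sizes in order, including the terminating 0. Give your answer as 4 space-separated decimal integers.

Chunk 1: stream[0..1]='8' size=0x8=8, data at stream[3..11]='z7seban1' -> body[0..8], body so far='z7seban1'
Chunk 2: stream[13..14]='6' size=0x6=6, data at stream[16..22]='f8ls2q' -> body[8..14], body so far='z7seban1f8ls2q'
Chunk 3: stream[24..25]='1' size=0x1=1, data at stream[27..28]='g' -> body[14..15], body so far='z7seban1f8ls2qg'
Chunk 4: stream[30..31]='0' size=0 (terminator). Final body='z7seban1f8ls2qg' (15 bytes)

Answer: 8 6 1 0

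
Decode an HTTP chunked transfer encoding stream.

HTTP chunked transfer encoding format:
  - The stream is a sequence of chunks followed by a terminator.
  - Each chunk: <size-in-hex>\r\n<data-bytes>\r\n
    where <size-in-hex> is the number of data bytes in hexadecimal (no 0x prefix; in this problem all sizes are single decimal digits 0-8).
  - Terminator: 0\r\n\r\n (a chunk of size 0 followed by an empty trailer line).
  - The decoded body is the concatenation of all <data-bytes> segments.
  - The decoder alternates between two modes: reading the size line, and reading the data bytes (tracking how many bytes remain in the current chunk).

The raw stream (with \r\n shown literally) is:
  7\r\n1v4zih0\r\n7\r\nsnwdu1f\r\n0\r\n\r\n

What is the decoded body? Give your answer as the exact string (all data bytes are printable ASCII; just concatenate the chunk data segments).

Chunk 1: stream[0..1]='7' size=0x7=7, data at stream[3..10]='1v4zih0' -> body[0..7], body so far='1v4zih0'
Chunk 2: stream[12..13]='7' size=0x7=7, data at stream[15..22]='snwdu1f' -> body[7..14], body so far='1v4zih0snwdu1f'
Chunk 3: stream[24..25]='0' size=0 (terminator). Final body='1v4zih0snwdu1f' (14 bytes)

Answer: 1v4zih0snwdu1f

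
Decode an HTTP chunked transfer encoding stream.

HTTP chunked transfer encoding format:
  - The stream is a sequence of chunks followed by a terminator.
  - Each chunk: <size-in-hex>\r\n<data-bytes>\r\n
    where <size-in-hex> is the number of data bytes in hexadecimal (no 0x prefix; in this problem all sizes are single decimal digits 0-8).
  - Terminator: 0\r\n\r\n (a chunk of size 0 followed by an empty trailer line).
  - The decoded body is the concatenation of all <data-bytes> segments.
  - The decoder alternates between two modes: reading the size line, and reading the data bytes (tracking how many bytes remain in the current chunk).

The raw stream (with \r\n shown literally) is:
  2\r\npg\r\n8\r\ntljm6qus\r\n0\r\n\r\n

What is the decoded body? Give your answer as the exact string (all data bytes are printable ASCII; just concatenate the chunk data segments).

Chunk 1: stream[0..1]='2' size=0x2=2, data at stream[3..5]='pg' -> body[0..2], body so far='pg'
Chunk 2: stream[7..8]='8' size=0x8=8, data at stream[10..18]='tljm6qus' -> body[2..10], body so far='pgtljm6qus'
Chunk 3: stream[20..21]='0' size=0 (terminator). Final body='pgtljm6qus' (10 bytes)

Answer: pgtljm6qus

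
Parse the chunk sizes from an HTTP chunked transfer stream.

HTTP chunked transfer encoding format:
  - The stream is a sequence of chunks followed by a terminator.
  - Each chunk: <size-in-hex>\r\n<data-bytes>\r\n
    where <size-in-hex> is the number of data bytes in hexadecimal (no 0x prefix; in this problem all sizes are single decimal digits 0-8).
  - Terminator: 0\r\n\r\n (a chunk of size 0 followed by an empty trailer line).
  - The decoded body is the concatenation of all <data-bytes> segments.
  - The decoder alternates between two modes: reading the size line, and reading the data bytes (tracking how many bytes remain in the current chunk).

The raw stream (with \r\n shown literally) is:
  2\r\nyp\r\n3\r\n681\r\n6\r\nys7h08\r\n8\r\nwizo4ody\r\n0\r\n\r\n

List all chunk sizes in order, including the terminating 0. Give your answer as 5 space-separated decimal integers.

Answer: 2 3 6 8 0

Derivation:
Chunk 1: stream[0..1]='2' size=0x2=2, data at stream[3..5]='yp' -> body[0..2], body so far='yp'
Chunk 2: stream[7..8]='3' size=0x3=3, data at stream[10..13]='681' -> body[2..5], body so far='yp681'
Chunk 3: stream[15..16]='6' size=0x6=6, data at stream[18..24]='ys7h08' -> body[5..11], body so far='yp681ys7h08'
Chunk 4: stream[26..27]='8' size=0x8=8, data at stream[29..37]='wizo4ody' -> body[11..19], body so far='yp681ys7h08wizo4ody'
Chunk 5: stream[39..40]='0' size=0 (terminator). Final body='yp681ys7h08wizo4ody' (19 bytes)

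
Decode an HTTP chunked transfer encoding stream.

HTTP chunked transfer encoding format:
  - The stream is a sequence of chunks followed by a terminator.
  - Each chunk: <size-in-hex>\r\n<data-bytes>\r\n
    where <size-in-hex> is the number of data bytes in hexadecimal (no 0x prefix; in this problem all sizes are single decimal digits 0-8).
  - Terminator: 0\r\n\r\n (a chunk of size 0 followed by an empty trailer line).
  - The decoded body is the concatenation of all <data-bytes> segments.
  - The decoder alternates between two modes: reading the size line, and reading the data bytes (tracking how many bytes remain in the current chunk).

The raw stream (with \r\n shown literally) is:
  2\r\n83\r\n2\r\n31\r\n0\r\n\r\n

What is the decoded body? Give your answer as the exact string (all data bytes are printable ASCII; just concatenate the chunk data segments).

Chunk 1: stream[0..1]='2' size=0x2=2, data at stream[3..5]='83' -> body[0..2], body so far='83'
Chunk 2: stream[7..8]='2' size=0x2=2, data at stream[10..12]='31' -> body[2..4], body so far='8331'
Chunk 3: stream[14..15]='0' size=0 (terminator). Final body='8331' (4 bytes)

Answer: 8331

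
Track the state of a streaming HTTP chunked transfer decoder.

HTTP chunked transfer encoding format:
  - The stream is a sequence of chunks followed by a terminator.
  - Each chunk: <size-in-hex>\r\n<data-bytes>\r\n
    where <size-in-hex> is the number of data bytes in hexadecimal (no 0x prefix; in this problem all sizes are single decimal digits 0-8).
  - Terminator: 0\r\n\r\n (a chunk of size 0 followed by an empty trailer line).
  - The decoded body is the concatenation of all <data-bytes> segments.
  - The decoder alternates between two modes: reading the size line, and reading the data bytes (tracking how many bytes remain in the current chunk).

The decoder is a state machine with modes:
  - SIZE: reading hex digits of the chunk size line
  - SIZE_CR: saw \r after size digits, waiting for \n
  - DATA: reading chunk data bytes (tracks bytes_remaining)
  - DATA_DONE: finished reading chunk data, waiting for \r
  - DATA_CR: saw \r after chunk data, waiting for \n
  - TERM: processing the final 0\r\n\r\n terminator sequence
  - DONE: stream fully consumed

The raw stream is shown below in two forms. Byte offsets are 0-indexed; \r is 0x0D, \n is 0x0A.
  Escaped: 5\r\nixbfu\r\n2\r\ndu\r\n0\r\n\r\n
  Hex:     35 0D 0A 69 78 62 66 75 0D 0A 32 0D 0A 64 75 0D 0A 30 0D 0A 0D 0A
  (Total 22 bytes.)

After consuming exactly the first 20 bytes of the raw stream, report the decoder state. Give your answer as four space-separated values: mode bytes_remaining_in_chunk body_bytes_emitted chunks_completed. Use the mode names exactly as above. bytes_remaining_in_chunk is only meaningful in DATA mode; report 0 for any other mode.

Answer: TERM 0 7 2

Derivation:
Byte 0 = '5': mode=SIZE remaining=0 emitted=0 chunks_done=0
Byte 1 = 0x0D: mode=SIZE_CR remaining=0 emitted=0 chunks_done=0
Byte 2 = 0x0A: mode=DATA remaining=5 emitted=0 chunks_done=0
Byte 3 = 'i': mode=DATA remaining=4 emitted=1 chunks_done=0
Byte 4 = 'x': mode=DATA remaining=3 emitted=2 chunks_done=0
Byte 5 = 'b': mode=DATA remaining=2 emitted=3 chunks_done=0
Byte 6 = 'f': mode=DATA remaining=1 emitted=4 chunks_done=0
Byte 7 = 'u': mode=DATA_DONE remaining=0 emitted=5 chunks_done=0
Byte 8 = 0x0D: mode=DATA_CR remaining=0 emitted=5 chunks_done=0
Byte 9 = 0x0A: mode=SIZE remaining=0 emitted=5 chunks_done=1
Byte 10 = '2': mode=SIZE remaining=0 emitted=5 chunks_done=1
Byte 11 = 0x0D: mode=SIZE_CR remaining=0 emitted=5 chunks_done=1
Byte 12 = 0x0A: mode=DATA remaining=2 emitted=5 chunks_done=1
Byte 13 = 'd': mode=DATA remaining=1 emitted=6 chunks_done=1
Byte 14 = 'u': mode=DATA_DONE remaining=0 emitted=7 chunks_done=1
Byte 15 = 0x0D: mode=DATA_CR remaining=0 emitted=7 chunks_done=1
Byte 16 = 0x0A: mode=SIZE remaining=0 emitted=7 chunks_done=2
Byte 17 = '0': mode=SIZE remaining=0 emitted=7 chunks_done=2
Byte 18 = 0x0D: mode=SIZE_CR remaining=0 emitted=7 chunks_done=2
Byte 19 = 0x0A: mode=TERM remaining=0 emitted=7 chunks_done=2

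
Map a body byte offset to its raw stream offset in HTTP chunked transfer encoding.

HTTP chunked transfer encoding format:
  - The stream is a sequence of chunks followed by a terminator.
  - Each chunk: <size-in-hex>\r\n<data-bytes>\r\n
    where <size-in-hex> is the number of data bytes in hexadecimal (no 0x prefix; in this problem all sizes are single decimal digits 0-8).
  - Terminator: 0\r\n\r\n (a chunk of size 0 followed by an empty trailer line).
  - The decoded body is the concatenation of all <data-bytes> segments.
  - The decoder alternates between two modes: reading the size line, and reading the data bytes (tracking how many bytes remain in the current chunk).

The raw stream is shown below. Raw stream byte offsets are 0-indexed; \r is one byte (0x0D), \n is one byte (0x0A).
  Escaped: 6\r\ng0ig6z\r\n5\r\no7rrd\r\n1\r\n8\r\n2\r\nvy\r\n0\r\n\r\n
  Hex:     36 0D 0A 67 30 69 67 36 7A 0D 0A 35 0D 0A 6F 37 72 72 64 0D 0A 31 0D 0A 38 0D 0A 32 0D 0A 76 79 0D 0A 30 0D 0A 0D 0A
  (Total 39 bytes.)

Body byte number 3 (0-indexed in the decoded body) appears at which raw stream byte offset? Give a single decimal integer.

Chunk 1: stream[0..1]='6' size=0x6=6, data at stream[3..9]='g0ig6z' -> body[0..6], body so far='g0ig6z'
Chunk 2: stream[11..12]='5' size=0x5=5, data at stream[14..19]='o7rrd' -> body[6..11], body so far='g0ig6zo7rrd'
Chunk 3: stream[21..22]='1' size=0x1=1, data at stream[24..25]='8' -> body[11..12], body so far='g0ig6zo7rrd8'
Chunk 4: stream[27..28]='2' size=0x2=2, data at stream[30..32]='vy' -> body[12..14], body so far='g0ig6zo7rrd8vy'
Chunk 5: stream[34..35]='0' size=0 (terminator). Final body='g0ig6zo7rrd8vy' (14 bytes)
Body byte 3 at stream offset 6

Answer: 6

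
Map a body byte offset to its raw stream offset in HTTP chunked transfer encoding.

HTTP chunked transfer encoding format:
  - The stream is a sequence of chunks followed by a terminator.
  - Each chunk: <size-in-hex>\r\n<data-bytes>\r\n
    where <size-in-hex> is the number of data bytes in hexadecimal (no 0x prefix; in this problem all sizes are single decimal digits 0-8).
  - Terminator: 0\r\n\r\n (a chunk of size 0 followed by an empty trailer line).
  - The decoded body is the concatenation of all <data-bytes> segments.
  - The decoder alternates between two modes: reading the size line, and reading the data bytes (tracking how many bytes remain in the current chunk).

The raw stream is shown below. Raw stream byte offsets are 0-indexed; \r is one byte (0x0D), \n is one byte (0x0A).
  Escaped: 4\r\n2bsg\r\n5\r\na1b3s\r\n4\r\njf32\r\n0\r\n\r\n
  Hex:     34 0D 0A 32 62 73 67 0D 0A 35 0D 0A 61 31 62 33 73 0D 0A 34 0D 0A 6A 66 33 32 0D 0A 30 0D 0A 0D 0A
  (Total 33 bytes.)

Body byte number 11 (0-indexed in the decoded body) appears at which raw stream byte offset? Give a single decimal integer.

Answer: 24

Derivation:
Chunk 1: stream[0..1]='4' size=0x4=4, data at stream[3..7]='2bsg' -> body[0..4], body so far='2bsg'
Chunk 2: stream[9..10]='5' size=0x5=5, data at stream[12..17]='a1b3s' -> body[4..9], body so far='2bsga1b3s'
Chunk 3: stream[19..20]='4' size=0x4=4, data at stream[22..26]='jf32' -> body[9..13], body so far='2bsga1b3sjf32'
Chunk 4: stream[28..29]='0' size=0 (terminator). Final body='2bsga1b3sjf32' (13 bytes)
Body byte 11 at stream offset 24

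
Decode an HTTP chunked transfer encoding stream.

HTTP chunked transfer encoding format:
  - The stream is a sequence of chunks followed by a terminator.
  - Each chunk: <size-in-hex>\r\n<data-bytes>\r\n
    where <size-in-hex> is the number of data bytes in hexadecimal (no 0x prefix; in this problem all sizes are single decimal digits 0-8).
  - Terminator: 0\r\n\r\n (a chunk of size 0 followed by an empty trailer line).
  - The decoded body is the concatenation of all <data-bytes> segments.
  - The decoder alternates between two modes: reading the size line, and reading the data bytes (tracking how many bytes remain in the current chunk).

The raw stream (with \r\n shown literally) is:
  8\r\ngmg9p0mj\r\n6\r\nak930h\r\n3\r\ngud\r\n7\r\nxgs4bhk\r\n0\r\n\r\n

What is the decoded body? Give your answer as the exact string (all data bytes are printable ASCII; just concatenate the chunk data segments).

Answer: gmg9p0mjak930hgudxgs4bhk

Derivation:
Chunk 1: stream[0..1]='8' size=0x8=8, data at stream[3..11]='gmg9p0mj' -> body[0..8], body so far='gmg9p0mj'
Chunk 2: stream[13..14]='6' size=0x6=6, data at stream[16..22]='ak930h' -> body[8..14], body so far='gmg9p0mjak930h'
Chunk 3: stream[24..25]='3' size=0x3=3, data at stream[27..30]='gud' -> body[14..17], body so far='gmg9p0mjak930hgud'
Chunk 4: stream[32..33]='7' size=0x7=7, data at stream[35..42]='xgs4bhk' -> body[17..24], body so far='gmg9p0mjak930hgudxgs4bhk'
Chunk 5: stream[44..45]='0' size=0 (terminator). Final body='gmg9p0mjak930hgudxgs4bhk' (24 bytes)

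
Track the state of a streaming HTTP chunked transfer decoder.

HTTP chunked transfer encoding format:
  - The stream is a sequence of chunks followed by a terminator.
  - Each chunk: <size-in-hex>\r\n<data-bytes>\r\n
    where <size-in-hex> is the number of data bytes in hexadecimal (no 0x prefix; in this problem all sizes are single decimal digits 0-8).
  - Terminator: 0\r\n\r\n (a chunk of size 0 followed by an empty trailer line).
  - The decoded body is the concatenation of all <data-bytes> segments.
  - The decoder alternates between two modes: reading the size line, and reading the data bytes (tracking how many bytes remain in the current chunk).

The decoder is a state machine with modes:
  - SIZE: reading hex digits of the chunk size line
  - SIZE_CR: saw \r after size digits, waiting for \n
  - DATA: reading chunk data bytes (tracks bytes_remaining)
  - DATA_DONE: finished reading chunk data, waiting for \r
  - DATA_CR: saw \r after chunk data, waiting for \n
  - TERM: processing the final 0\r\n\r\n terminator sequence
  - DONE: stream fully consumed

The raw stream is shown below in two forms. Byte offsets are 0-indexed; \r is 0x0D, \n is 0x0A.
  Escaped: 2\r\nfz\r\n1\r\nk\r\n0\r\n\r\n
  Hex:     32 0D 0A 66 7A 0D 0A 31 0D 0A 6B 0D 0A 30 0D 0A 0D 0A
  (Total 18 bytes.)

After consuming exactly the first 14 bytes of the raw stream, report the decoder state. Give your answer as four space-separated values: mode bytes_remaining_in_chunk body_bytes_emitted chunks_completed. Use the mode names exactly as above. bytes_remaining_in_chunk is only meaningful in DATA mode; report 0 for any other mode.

Byte 0 = '2': mode=SIZE remaining=0 emitted=0 chunks_done=0
Byte 1 = 0x0D: mode=SIZE_CR remaining=0 emitted=0 chunks_done=0
Byte 2 = 0x0A: mode=DATA remaining=2 emitted=0 chunks_done=0
Byte 3 = 'f': mode=DATA remaining=1 emitted=1 chunks_done=0
Byte 4 = 'z': mode=DATA_DONE remaining=0 emitted=2 chunks_done=0
Byte 5 = 0x0D: mode=DATA_CR remaining=0 emitted=2 chunks_done=0
Byte 6 = 0x0A: mode=SIZE remaining=0 emitted=2 chunks_done=1
Byte 7 = '1': mode=SIZE remaining=0 emitted=2 chunks_done=1
Byte 8 = 0x0D: mode=SIZE_CR remaining=0 emitted=2 chunks_done=1
Byte 9 = 0x0A: mode=DATA remaining=1 emitted=2 chunks_done=1
Byte 10 = 'k': mode=DATA_DONE remaining=0 emitted=3 chunks_done=1
Byte 11 = 0x0D: mode=DATA_CR remaining=0 emitted=3 chunks_done=1
Byte 12 = 0x0A: mode=SIZE remaining=0 emitted=3 chunks_done=2
Byte 13 = '0': mode=SIZE remaining=0 emitted=3 chunks_done=2

Answer: SIZE 0 3 2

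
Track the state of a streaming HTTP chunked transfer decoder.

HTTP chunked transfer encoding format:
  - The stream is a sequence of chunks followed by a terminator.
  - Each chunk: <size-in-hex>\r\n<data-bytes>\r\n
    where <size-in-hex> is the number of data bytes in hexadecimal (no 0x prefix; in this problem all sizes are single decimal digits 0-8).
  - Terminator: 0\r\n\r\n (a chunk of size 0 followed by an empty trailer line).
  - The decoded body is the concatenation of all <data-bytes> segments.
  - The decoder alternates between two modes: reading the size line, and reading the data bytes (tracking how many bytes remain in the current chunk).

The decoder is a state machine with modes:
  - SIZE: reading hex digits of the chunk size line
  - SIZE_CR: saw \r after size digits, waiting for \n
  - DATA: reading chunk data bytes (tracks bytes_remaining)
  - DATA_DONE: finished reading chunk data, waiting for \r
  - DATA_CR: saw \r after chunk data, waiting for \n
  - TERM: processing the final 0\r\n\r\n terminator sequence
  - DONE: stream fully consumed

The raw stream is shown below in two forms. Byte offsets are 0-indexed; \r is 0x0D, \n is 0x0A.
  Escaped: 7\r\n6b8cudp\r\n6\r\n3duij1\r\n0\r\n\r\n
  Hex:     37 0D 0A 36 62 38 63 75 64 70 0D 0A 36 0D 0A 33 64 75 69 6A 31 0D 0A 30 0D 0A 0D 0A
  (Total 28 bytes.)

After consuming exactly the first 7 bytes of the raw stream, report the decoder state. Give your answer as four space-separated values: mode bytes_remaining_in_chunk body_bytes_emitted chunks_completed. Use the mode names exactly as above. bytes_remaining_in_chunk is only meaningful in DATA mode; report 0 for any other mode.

Answer: DATA 3 4 0

Derivation:
Byte 0 = '7': mode=SIZE remaining=0 emitted=0 chunks_done=0
Byte 1 = 0x0D: mode=SIZE_CR remaining=0 emitted=0 chunks_done=0
Byte 2 = 0x0A: mode=DATA remaining=7 emitted=0 chunks_done=0
Byte 3 = '6': mode=DATA remaining=6 emitted=1 chunks_done=0
Byte 4 = 'b': mode=DATA remaining=5 emitted=2 chunks_done=0
Byte 5 = '8': mode=DATA remaining=4 emitted=3 chunks_done=0
Byte 6 = 'c': mode=DATA remaining=3 emitted=4 chunks_done=0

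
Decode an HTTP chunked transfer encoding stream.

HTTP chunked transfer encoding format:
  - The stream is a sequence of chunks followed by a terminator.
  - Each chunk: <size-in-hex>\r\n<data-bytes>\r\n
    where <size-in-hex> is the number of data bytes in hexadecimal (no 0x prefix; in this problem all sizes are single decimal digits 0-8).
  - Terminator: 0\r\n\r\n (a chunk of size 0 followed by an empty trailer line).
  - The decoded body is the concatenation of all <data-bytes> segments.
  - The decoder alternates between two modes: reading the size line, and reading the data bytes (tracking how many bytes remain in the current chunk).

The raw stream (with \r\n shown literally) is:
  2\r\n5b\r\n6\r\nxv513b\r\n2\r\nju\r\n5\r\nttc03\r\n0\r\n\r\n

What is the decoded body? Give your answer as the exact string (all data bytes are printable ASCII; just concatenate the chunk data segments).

Chunk 1: stream[0..1]='2' size=0x2=2, data at stream[3..5]='5b' -> body[0..2], body so far='5b'
Chunk 2: stream[7..8]='6' size=0x6=6, data at stream[10..16]='xv513b' -> body[2..8], body so far='5bxv513b'
Chunk 3: stream[18..19]='2' size=0x2=2, data at stream[21..23]='ju' -> body[8..10], body so far='5bxv513bju'
Chunk 4: stream[25..26]='5' size=0x5=5, data at stream[28..33]='ttc03' -> body[10..15], body so far='5bxv513bjuttc03'
Chunk 5: stream[35..36]='0' size=0 (terminator). Final body='5bxv513bjuttc03' (15 bytes)

Answer: 5bxv513bjuttc03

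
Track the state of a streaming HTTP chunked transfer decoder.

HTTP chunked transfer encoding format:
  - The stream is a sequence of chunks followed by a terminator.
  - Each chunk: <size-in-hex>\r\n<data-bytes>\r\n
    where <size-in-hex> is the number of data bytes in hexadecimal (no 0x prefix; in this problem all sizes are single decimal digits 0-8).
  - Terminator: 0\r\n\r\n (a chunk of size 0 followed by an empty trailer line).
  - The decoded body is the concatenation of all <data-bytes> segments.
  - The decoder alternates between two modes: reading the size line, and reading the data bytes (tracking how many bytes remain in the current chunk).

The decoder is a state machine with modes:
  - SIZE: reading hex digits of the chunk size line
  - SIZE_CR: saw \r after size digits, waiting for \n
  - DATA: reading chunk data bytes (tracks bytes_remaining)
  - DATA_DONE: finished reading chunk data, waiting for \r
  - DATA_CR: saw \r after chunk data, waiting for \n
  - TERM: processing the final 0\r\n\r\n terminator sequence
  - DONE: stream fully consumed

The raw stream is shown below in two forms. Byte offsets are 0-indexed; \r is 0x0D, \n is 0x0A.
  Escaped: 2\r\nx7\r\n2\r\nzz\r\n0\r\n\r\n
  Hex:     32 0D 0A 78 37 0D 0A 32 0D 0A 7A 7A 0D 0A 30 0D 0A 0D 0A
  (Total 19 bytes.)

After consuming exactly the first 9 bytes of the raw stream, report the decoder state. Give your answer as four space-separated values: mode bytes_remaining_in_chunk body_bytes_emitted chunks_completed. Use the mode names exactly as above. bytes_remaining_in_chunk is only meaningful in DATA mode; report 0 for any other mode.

Byte 0 = '2': mode=SIZE remaining=0 emitted=0 chunks_done=0
Byte 1 = 0x0D: mode=SIZE_CR remaining=0 emitted=0 chunks_done=0
Byte 2 = 0x0A: mode=DATA remaining=2 emitted=0 chunks_done=0
Byte 3 = 'x': mode=DATA remaining=1 emitted=1 chunks_done=0
Byte 4 = '7': mode=DATA_DONE remaining=0 emitted=2 chunks_done=0
Byte 5 = 0x0D: mode=DATA_CR remaining=0 emitted=2 chunks_done=0
Byte 6 = 0x0A: mode=SIZE remaining=0 emitted=2 chunks_done=1
Byte 7 = '2': mode=SIZE remaining=0 emitted=2 chunks_done=1
Byte 8 = 0x0D: mode=SIZE_CR remaining=0 emitted=2 chunks_done=1

Answer: SIZE_CR 0 2 1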